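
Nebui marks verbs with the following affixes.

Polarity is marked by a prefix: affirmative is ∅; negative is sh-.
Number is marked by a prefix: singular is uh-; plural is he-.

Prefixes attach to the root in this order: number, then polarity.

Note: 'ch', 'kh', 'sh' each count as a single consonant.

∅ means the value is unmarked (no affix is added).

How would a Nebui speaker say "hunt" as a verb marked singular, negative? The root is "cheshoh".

Attach number singular uh- → uhcheshoh.
Attach polarity negative sh- → shuhcheshoh.

shuhcheshoh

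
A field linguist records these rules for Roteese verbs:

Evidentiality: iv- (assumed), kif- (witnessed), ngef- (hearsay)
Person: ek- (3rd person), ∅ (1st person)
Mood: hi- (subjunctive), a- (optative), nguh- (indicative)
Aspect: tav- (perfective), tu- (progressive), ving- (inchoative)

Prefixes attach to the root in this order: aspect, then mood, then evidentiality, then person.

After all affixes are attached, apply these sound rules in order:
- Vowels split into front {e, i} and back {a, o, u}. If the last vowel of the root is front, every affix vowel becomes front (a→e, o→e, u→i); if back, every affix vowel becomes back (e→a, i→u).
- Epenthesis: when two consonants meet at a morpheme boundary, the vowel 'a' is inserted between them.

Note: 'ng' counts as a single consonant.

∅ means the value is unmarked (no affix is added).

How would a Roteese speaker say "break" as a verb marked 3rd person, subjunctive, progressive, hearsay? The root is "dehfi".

Attach aspect progressive tu- → tudehfi.
Attach mood subjunctive hi- → hitudehfi.
Attach evidentiality hearsay ngef- → ngefhitudehfi.
Attach person 3rd person ek- → ekngefhitudehfi.
Apply vowel harmony: ekngefhitudehfi → ekngefhitidehfi.
Apply epenthesis: ekngefhitidehfi → ekangefahitidehfi.

ekangefahitidehfi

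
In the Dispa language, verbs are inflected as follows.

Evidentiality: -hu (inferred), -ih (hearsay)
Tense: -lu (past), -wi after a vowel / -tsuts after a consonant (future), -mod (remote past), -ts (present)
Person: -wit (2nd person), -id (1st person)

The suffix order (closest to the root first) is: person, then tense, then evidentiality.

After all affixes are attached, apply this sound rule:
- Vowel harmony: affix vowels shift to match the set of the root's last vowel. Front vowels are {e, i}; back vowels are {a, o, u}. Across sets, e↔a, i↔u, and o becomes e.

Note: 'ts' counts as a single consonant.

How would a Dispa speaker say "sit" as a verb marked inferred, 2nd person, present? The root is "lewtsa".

lewtsawuttshu

Attach person 2nd person -wit → lewtsawit.
Attach tense present -ts → lewtsawitts.
Attach evidentiality inferred -hu → lewtsawittshu.
Apply vowel harmony: lewtsawittshu → lewtsawuttshu.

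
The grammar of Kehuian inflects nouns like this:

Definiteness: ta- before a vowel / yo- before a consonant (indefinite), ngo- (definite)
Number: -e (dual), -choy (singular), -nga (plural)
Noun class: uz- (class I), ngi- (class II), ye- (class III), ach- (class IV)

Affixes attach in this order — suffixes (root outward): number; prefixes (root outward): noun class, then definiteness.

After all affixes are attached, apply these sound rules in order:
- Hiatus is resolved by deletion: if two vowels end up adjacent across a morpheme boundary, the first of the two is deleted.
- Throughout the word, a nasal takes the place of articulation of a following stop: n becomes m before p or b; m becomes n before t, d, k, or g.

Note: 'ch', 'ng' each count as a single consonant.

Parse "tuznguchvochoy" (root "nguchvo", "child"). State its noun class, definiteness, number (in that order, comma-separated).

Segment: ta-uz-nguchvo-choy.
noun class: uz- → class I.
definiteness: ta/yo- → indefinite.
number: -choy → singular.

class I, indefinite, singular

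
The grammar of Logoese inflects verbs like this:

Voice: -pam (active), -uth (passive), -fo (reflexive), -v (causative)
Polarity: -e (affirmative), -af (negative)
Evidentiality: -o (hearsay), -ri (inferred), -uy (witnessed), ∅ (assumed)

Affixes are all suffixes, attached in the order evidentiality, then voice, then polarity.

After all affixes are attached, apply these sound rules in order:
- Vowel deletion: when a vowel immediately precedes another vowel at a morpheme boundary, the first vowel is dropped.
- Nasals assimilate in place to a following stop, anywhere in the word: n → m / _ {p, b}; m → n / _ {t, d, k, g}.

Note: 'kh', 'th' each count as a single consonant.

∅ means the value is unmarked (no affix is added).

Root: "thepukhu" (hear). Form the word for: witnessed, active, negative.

Attach evidentiality witnessed -uy → thepukhuuy.
Attach voice active -pam → thepukhuuypam.
Attach polarity negative -af → thepukhuuypamaf.
Apply vowel deletion: thepukhuuypamaf → thepukhuypamaf.
Nasal assimilation: no change.

thepukhuypamaf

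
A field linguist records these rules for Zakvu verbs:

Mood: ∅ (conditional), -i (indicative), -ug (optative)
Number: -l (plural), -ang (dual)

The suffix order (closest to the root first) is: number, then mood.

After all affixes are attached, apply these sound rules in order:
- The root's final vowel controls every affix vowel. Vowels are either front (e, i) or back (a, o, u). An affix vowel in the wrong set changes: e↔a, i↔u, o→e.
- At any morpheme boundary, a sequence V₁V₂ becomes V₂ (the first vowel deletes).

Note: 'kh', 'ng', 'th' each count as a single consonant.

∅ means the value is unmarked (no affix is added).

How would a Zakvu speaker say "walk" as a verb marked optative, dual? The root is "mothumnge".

Attach number dual -ang → mothumngeang.
Attach mood optative -ug → mothumngeangug.
Apply vowel harmony: mothumngeangug → mothumngeengig.
Apply vowel deletion: mothumngeengig → mothumngengig.

mothumngengig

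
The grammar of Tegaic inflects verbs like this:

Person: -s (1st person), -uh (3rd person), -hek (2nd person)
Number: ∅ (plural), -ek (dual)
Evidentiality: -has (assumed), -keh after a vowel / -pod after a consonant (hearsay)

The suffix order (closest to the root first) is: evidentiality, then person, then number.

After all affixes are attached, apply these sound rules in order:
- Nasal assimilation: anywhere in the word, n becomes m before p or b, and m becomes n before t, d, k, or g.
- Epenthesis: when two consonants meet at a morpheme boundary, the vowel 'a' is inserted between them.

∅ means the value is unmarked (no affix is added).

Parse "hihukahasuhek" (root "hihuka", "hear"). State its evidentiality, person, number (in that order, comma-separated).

assumed, 3rd person, dual

Segment: hihuka-has-uh-ek.
evidentiality: -has → assumed.
person: -uh → 3rd person.
number: -ek → dual.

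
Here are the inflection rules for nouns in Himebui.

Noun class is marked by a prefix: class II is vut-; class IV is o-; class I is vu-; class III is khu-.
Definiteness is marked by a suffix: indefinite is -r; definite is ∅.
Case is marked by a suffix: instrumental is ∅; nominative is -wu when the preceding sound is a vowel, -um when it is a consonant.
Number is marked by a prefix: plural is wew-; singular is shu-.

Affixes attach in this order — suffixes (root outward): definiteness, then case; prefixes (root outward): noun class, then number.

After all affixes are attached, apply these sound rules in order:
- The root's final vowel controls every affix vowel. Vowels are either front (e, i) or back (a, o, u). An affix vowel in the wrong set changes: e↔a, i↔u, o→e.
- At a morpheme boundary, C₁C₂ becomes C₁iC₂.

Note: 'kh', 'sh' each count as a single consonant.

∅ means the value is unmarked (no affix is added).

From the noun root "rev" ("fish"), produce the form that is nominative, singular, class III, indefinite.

shikhirevirim

Attach noun class class III khu- → khurev.
Attach definiteness indefinite -r → khurevr.
Attach number singular shu- → shukhurevr.
Attach case nominative -um (after consonant 'r') → shukhurevrum.
Apply vowel harmony: shukhurevrum → shikhirevrim.
Apply epenthesis: shikhirevrim → shikhirevirim.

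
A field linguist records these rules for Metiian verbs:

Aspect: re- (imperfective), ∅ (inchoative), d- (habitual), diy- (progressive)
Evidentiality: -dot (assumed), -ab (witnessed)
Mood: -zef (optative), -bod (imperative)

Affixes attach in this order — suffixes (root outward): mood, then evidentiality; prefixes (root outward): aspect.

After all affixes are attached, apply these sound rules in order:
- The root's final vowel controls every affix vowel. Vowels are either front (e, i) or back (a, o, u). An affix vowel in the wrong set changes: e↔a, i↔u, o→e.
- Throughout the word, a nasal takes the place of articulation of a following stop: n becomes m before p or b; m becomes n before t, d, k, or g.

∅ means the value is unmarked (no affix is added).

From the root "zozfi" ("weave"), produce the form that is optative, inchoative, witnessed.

Attach mood optative -zef → zozfizef.
aspect = inchoative: zero marking, form stays zozfizef.
Attach evidentiality witnessed -ab → zozfizefab.
Apply vowel harmony: zozfizefab → zozfizefeb.
Nasal assimilation: no change.

zozfizefeb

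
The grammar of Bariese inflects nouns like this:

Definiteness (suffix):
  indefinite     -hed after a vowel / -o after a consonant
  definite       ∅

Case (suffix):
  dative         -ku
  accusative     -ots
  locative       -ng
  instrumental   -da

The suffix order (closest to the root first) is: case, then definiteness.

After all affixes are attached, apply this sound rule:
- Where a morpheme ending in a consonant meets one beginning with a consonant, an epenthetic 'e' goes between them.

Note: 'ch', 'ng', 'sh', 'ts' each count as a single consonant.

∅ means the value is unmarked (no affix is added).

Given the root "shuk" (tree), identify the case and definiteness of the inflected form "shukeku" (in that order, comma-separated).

dative, definite

Segment: shuk-ku.
case: -ku → dative.
definiteness: ∅ → definite.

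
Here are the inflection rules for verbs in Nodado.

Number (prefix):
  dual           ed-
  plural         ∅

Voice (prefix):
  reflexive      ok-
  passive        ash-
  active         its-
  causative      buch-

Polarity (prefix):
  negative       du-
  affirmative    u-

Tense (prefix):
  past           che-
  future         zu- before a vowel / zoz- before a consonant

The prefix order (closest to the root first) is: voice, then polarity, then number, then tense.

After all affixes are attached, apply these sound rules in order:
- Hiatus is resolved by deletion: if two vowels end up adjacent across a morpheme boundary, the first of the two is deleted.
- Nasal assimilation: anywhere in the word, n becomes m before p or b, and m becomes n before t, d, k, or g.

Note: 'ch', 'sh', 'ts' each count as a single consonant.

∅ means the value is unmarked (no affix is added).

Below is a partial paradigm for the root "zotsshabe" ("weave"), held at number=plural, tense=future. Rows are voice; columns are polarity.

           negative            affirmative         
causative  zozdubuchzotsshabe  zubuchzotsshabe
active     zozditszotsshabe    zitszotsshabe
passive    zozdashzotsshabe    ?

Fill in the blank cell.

zashzotsshabe

Attach voice passive ash- → ashzotsshabe.
Attach polarity affirmative u- → uashzotsshabe.
number = plural: zero marking, form stays uashzotsshabe.
Attach tense future zu- (before vowel 'u') → zuuashzotsshabe.
Apply vowel deletion: zuuashzotsshabe → zashzotsshabe.
Nasal assimilation: no change.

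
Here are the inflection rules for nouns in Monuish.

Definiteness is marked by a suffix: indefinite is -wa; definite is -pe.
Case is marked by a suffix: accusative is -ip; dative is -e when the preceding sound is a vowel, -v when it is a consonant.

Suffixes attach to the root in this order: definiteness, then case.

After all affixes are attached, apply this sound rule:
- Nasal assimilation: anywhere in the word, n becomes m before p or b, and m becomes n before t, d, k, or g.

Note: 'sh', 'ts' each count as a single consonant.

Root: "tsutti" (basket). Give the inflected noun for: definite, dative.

tsuttipee

Attach definiteness definite -pe → tsuttipe.
Attach case dative -e (after vowel 'e') → tsuttipee.
Nasal assimilation: no change.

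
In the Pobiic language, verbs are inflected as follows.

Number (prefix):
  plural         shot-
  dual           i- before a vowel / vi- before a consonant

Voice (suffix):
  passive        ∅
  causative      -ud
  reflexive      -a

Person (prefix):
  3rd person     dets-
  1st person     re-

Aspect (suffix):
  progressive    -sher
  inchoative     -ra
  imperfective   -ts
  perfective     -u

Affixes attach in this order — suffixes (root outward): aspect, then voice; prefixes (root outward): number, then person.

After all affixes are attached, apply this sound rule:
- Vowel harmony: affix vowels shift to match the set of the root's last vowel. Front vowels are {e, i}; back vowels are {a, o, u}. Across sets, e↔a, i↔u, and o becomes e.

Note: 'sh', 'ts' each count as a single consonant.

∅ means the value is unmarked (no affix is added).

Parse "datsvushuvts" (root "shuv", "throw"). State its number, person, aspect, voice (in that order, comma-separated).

Segment: dets-vi-shuv-ts.
number: i/vi- → dual.
person: dets- → 3rd person.
aspect: -ts → imperfective.
voice: ∅ → passive.

dual, 3rd person, imperfective, passive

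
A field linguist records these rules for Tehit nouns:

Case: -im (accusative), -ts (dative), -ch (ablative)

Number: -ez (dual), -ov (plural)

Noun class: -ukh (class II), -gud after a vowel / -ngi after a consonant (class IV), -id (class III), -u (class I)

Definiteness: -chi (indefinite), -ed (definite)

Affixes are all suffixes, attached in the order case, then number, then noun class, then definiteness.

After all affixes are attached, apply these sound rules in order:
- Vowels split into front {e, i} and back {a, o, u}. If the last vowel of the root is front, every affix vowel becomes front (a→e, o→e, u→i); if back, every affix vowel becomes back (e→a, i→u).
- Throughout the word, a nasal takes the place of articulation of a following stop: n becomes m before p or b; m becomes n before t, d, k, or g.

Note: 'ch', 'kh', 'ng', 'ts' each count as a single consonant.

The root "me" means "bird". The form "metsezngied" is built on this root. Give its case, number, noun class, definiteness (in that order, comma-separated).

dative, dual, class IV, definite

Segment: me-ts-ez-ngi-ed.
case: -ts → dative.
number: -ez → dual.
noun class: -gud/ngi → class IV.
definiteness: -ed → definite.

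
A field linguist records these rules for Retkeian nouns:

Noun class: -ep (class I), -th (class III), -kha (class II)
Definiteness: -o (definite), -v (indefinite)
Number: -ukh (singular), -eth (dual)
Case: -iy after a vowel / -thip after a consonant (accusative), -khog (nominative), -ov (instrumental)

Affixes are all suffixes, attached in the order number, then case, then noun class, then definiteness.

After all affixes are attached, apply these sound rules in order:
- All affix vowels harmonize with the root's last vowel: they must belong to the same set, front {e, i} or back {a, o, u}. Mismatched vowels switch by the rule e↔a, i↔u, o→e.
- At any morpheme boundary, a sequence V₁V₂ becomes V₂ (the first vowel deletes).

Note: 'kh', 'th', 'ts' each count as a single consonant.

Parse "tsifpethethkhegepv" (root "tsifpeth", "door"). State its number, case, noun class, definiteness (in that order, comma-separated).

dual, nominative, class I, indefinite

Segment: tsifpeth-eth-khog-ep-v.
number: -eth → dual.
case: -khog → nominative.
noun class: -ep → class I.
definiteness: -v → indefinite.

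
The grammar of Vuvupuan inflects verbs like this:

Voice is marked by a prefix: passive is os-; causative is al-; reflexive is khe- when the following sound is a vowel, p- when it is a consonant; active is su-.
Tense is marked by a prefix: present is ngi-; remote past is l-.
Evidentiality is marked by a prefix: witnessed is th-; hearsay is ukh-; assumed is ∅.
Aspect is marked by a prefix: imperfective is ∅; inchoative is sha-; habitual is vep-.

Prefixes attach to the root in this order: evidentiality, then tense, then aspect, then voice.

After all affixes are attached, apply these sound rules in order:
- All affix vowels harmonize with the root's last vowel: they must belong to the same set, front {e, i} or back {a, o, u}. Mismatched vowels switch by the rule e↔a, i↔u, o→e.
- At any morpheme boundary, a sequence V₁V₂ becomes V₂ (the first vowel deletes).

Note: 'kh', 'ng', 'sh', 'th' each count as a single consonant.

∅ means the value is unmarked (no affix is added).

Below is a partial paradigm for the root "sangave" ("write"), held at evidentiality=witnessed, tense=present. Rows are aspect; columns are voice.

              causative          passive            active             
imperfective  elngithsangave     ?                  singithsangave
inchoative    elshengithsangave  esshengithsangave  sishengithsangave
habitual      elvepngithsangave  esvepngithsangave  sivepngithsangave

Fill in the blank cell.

Attach evidentiality witnessed th- → thsangave.
Attach tense present ngi- → ngithsangave.
aspect = imperfective: zero marking, form stays ngithsangave.
Attach voice passive os- → osngithsangave.
Apply vowel harmony: osngithsangave → esngithsangave.
Vowel deletion: no change.

esngithsangave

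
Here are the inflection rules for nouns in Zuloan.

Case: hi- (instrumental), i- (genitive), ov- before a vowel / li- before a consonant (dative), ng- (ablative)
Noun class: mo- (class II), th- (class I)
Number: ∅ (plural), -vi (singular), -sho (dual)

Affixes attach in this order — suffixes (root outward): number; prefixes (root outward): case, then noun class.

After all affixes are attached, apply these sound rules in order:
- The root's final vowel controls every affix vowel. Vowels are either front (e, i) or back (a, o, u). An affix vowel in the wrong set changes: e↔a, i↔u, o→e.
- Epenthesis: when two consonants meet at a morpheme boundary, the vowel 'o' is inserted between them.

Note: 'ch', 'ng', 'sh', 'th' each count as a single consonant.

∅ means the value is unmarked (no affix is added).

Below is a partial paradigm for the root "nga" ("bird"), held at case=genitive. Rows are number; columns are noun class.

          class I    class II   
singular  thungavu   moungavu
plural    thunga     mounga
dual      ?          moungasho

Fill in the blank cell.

thungasho

Attach number dual -sho → ngasho.
Attach case genitive i- → ingasho.
Attach noun class class I th- → thingasho.
Apply vowel harmony: thingasho → thungasho.
Epenthesis: no change.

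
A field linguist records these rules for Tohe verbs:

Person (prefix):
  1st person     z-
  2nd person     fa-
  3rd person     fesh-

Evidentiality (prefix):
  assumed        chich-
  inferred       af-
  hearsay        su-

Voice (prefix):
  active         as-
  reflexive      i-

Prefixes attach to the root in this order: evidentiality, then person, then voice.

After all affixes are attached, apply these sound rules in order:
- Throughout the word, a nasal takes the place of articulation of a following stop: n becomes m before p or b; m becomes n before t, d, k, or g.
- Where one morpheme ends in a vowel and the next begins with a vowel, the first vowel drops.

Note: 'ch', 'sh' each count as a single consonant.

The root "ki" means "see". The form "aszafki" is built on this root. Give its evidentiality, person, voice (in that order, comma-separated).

inferred, 1st person, active

Segment: as-z-af-ki.
evidentiality: af- → inferred.
person: z- → 1st person.
voice: as- → active.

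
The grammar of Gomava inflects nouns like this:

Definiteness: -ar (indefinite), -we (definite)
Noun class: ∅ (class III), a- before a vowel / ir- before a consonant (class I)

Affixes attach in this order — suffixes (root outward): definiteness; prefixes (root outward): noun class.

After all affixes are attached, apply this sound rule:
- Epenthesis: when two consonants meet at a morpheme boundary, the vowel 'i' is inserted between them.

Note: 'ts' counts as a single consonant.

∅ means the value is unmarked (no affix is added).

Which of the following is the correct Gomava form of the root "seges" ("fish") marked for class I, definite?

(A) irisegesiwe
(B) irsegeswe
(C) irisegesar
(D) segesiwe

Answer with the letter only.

Attach noun class class I ir- (before consonant 's') → irseges.
Attach definiteness definite -we → irsegeswe.
Apply epenthesis: irsegeswe → irisegesiwe.
So the correct form is irisegesiwe, option (A).
(D) segesiwe is wrong: it uses class III instead of class I for noun class.
(C) irisegesar is wrong: it uses indefinite instead of definite for definiteness.
(B) irsegeswe is wrong: it fails to apply the sound rule(s).

A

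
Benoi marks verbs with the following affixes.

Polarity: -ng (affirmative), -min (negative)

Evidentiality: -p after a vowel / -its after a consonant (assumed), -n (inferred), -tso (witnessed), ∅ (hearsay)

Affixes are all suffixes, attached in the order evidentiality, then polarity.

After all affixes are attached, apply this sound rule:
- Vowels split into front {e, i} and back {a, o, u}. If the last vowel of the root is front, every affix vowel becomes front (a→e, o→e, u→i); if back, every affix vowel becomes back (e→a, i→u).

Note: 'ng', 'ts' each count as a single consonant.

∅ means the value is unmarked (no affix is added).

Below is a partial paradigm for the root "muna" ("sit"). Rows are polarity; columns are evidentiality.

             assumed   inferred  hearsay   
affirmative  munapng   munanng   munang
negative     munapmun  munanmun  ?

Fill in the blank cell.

evidentiality = hearsay: zero marking, form stays muna.
Attach polarity negative -min → munamin.
Apply vowel harmony: munamin → munamun.

munamun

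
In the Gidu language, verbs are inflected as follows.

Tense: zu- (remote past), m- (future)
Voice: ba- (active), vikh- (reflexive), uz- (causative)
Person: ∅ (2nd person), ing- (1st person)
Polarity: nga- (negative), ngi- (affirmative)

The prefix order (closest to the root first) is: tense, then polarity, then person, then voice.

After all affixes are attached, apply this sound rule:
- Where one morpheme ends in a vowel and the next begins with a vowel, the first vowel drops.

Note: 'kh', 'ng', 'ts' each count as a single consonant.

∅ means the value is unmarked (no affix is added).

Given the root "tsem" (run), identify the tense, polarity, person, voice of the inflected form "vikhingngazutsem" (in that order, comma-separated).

Segment: vikh-ing-nga-zu-tsem.
tense: zu- → remote past.
polarity: nga- → negative.
person: ing- → 1st person.
voice: vikh- → reflexive.

remote past, negative, 1st person, reflexive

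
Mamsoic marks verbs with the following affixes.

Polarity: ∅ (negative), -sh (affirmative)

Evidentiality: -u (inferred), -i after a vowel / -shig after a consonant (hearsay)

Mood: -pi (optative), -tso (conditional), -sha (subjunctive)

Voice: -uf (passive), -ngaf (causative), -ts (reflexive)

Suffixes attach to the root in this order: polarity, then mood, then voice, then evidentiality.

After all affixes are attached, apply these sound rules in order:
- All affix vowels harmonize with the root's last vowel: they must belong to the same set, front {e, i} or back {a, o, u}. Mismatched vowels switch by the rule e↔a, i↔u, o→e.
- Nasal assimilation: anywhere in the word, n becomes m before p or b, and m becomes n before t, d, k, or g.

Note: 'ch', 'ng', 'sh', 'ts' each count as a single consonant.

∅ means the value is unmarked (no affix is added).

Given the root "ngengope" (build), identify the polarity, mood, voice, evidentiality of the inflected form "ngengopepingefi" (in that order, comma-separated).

Segment: ngengope-pi-ngaf-u.
polarity: ∅ → negative.
mood: -pi → optative.
voice: -ngaf → causative.
evidentiality: -u → inferred.

negative, optative, causative, inferred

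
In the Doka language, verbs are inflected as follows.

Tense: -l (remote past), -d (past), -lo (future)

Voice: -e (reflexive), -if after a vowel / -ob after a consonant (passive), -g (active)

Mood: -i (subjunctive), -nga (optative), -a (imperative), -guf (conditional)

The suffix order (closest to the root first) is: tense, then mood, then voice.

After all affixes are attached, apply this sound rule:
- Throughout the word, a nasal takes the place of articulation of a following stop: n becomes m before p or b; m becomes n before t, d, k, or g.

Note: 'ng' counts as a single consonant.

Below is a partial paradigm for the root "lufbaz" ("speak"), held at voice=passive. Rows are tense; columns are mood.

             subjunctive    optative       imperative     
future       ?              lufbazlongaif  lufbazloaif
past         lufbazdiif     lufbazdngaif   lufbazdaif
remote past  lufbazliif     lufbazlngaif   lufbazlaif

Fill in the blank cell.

Attach tense future -lo → lufbazlo.
Attach mood subjunctive -i → lufbazloi.
Attach voice passive -if (after vowel 'i') → lufbazloiif.
Nasal assimilation: no change.

lufbazloiif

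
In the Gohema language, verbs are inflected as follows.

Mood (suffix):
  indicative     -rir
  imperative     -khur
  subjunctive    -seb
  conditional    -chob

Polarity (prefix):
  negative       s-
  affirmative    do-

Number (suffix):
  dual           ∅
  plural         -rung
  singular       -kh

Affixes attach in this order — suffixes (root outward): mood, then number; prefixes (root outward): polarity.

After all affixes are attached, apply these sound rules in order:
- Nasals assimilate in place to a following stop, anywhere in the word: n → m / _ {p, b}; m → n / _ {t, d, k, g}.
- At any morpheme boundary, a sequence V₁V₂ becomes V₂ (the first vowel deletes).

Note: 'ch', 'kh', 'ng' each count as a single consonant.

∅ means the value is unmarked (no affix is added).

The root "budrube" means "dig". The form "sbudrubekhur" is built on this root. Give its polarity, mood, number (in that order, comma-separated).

Segment: s-budrube-khur.
polarity: s- → negative.
mood: -khur → imperative.
number: ∅ → dual.

negative, imperative, dual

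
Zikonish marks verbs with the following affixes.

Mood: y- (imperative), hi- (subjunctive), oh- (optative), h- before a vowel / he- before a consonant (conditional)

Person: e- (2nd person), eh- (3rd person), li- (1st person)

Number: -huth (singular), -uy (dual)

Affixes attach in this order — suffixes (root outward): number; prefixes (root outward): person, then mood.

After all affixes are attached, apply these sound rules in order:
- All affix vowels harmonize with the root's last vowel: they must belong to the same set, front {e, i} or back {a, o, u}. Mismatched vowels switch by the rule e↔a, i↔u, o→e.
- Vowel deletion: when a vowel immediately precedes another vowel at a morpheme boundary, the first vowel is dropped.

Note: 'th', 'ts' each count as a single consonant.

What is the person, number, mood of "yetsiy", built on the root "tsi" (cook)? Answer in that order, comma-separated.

2nd person, dual, imperative

Segment: y-e-tsi-uy.
person: e- → 2nd person.
number: -uy → dual.
mood: y- → imperative.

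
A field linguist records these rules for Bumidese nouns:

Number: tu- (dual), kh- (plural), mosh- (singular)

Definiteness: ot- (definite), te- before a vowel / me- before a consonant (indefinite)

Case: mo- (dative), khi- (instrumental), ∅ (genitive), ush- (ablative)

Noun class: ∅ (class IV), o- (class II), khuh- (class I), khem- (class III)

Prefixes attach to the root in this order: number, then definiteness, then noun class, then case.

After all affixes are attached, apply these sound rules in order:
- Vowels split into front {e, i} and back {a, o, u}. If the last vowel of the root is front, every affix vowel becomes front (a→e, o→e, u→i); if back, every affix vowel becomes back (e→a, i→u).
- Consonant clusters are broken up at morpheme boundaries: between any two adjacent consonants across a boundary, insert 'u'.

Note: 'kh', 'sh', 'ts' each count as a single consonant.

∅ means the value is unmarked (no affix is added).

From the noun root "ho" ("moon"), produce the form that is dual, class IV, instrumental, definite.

Attach number dual tu- → tuho.
Attach definiteness definite ot- → ottuho.
noun class = class IV: zero marking, form stays ottuho.
Attach case instrumental khi- → khiottuho.
Apply vowel harmony: khiottuho → khuottuho.
Apply epenthesis: khuottuho → khuotutuho.

khuotutuho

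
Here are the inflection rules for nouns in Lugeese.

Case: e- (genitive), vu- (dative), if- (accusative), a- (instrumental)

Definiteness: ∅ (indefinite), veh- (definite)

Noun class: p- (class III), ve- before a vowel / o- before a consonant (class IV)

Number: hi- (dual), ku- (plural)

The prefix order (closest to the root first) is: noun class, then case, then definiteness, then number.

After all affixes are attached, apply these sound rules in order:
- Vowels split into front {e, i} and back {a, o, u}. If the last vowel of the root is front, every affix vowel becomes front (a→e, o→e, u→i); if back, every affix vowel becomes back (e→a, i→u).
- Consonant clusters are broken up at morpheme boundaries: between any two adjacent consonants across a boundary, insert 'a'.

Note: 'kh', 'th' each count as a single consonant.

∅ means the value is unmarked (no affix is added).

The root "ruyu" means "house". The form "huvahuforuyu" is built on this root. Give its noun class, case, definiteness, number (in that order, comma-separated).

class IV, accusative, definite, dual

Segment: hi-veh-if-o-ruyu.
noun class: ve/o- → class IV.
case: if- → accusative.
definiteness: veh- → definite.
number: hi- → dual.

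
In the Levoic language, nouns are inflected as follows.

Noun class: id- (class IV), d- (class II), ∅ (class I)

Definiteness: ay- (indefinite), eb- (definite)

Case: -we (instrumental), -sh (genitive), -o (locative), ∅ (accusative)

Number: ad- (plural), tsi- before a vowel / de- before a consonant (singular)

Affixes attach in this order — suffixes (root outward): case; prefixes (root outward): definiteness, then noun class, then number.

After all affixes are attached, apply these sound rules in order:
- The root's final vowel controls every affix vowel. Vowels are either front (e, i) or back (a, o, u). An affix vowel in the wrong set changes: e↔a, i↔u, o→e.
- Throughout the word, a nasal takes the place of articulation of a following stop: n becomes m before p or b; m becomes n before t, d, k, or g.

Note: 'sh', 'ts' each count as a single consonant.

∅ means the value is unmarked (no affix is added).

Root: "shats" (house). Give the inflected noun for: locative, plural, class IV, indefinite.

adudayshatso

Attach definiteness indefinite ay- → ayshats.
Attach noun class class IV id- → idayshats.
Attach number plural ad- → adidayshats.
Attach case locative -o → adidayshatso.
Apply vowel harmony: adidayshatso → adudayshatso.
Nasal assimilation: no change.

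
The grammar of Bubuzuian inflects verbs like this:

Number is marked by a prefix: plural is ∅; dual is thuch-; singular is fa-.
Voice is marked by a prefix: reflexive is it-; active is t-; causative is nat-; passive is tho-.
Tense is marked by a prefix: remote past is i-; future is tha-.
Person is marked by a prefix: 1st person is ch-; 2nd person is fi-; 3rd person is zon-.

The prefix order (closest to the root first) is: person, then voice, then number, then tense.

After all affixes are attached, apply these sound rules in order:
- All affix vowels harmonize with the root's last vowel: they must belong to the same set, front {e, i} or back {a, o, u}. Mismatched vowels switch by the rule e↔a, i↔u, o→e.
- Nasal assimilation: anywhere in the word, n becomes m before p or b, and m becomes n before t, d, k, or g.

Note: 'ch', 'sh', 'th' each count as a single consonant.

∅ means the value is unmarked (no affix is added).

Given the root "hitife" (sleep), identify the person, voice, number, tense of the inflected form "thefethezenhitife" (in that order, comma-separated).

3rd person, passive, singular, future

Segment: tha-fa-tho-zon-hitife.
person: zon- → 3rd person.
voice: tho- → passive.
number: fa- → singular.
tense: tha- → future.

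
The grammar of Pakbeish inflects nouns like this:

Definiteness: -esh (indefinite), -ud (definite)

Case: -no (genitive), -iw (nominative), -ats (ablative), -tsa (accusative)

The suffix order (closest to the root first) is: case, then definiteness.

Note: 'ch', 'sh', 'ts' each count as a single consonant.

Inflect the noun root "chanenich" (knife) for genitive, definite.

chanenichnoud

Attach case genitive -no → chanenichno.
Attach definiteness definite -ud → chanenichnoud.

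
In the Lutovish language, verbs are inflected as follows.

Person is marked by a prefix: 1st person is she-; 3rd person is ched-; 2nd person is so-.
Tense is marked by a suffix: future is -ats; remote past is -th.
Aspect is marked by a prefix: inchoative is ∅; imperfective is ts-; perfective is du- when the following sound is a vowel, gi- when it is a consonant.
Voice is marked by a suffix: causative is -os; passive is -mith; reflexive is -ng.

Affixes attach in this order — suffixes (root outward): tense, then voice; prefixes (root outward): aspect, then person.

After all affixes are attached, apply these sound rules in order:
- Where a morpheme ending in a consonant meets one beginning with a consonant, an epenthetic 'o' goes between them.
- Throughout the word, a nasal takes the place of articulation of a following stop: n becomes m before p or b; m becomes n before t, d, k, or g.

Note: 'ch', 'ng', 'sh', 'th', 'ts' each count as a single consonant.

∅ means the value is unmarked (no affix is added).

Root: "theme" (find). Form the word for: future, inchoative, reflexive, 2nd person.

sothemeatsong

aspect = inchoative: zero marking, form stays theme.
Attach tense future -ats → themeats.
Attach person 2nd person so- → sothemeats.
Attach voice reflexive -ng → sothemeatsng.
Apply epenthesis: sothemeatsng → sothemeatsong.
Nasal assimilation: no change.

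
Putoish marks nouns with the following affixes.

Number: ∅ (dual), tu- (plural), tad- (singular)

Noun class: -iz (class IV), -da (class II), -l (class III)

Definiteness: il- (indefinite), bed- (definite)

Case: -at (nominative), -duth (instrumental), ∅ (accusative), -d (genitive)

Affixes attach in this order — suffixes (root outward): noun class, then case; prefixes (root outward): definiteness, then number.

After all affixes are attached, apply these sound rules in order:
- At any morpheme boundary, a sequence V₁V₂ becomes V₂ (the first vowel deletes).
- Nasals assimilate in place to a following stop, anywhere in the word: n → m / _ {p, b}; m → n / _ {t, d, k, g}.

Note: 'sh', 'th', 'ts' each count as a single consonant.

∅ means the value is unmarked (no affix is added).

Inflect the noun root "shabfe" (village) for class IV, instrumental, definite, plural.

tubedshabfizduth

Attach definiteness definite bed- → bedshabfe.
Attach noun class class IV -iz → bedshabfeiz.
Attach number plural tu- → tubedshabfeiz.
Attach case instrumental -duth → tubedshabfeizduth.
Apply vowel deletion: tubedshabfeizduth → tubedshabfizduth.
Nasal assimilation: no change.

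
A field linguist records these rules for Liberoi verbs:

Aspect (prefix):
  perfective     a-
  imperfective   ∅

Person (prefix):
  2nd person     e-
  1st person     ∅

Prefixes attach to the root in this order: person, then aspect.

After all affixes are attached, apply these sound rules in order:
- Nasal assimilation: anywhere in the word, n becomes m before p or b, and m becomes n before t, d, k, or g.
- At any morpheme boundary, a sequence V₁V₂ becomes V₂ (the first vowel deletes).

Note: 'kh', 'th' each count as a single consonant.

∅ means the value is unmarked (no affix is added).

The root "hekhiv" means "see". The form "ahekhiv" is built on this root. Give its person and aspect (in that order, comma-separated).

1st person, perfective

Segment: a-hekhiv.
person: ∅ → 1st person.
aspect: a- → perfective.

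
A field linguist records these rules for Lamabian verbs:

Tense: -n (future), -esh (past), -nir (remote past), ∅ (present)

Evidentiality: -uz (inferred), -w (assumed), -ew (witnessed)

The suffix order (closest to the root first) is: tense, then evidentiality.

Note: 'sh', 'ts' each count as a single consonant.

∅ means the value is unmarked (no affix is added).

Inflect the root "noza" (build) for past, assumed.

Attach tense past -esh → nozaesh.
Attach evidentiality assumed -w → nozaeshw.

nozaeshw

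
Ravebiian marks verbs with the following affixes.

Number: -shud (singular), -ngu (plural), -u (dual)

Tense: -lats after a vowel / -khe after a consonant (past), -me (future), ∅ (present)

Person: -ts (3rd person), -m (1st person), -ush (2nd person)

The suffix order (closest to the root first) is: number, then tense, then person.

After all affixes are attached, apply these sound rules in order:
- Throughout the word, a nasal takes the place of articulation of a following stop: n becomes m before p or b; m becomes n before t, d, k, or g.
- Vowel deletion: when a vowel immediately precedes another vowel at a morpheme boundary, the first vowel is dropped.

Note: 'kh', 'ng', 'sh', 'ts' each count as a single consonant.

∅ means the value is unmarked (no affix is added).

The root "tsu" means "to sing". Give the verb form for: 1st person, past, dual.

tsulatsm

Attach number dual -u → tsuu.
Attach tense past -lats (after vowel 'u') → tsuulats.
Attach person 1st person -m → tsuulatsm.
Nasal assimilation: no change.
Apply vowel deletion: tsuulatsm → tsulatsm.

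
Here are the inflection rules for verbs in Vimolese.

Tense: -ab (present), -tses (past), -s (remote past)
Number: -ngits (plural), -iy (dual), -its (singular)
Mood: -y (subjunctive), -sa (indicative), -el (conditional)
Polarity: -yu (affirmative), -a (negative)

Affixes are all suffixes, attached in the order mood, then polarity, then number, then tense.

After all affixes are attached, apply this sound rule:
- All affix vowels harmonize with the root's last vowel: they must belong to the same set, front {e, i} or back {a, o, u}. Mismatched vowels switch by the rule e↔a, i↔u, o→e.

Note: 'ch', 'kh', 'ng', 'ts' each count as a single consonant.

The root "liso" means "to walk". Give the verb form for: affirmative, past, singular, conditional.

Attach mood conditional -el → lisoel.
Attach polarity affirmative -yu → lisoelyu.
Attach number singular -its → lisoelyuits.
Attach tense past -tses → lisoelyuitstses.
Apply vowel harmony: lisoelyuitstses → lisoalyuutstsas.

lisoalyuutstsas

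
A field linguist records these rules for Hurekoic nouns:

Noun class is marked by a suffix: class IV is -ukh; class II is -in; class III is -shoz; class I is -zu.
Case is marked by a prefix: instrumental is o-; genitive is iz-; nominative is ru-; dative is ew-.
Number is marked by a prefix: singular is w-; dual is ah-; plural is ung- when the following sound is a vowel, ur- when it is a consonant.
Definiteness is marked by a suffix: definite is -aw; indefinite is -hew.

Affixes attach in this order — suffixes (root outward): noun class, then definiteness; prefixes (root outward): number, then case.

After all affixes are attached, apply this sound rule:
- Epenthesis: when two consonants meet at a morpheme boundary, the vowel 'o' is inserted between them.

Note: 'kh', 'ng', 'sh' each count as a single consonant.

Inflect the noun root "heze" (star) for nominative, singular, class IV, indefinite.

ruwohezeukhohew

Attach number singular w- → wheze.
Attach noun class class IV -ukh → whezeukh.
Attach case nominative ru- → ruwhezeukh.
Attach definiteness indefinite -hew → ruwhezeukhhew.
Apply epenthesis: ruwhezeukhhew → ruwohezeukhohew.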